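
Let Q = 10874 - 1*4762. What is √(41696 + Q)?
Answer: 24*√83 ≈ 218.65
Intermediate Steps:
Q = 6112 (Q = 10874 - 4762 = 6112)
√(41696 + Q) = √(41696 + 6112) = √47808 = 24*√83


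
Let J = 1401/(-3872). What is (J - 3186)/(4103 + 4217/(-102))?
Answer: -629217243/802063504 ≈ -0.78450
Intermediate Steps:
J = -1401/3872 (J = 1401*(-1/3872) = -1401/3872 ≈ -0.36183)
(J - 3186)/(4103 + 4217/(-102)) = (-1401/3872 - 3186)/(4103 + 4217/(-102)) = -12337593/(3872*(4103 + 4217*(-1/102))) = -12337593/(3872*(4103 - 4217/102)) = -12337593/(3872*414289/102) = -12337593/3872*102/414289 = -629217243/802063504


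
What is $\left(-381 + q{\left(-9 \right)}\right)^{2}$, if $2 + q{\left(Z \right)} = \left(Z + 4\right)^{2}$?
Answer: $128164$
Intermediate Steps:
$q{\left(Z \right)} = -2 + \left(4 + Z\right)^{2}$ ($q{\left(Z \right)} = -2 + \left(Z + 4\right)^{2} = -2 + \left(4 + Z\right)^{2}$)
$\left(-381 + q{\left(-9 \right)}\right)^{2} = \left(-381 - \left(2 - \left(4 - 9\right)^{2}\right)\right)^{2} = \left(-381 - \left(2 - \left(-5\right)^{2}\right)\right)^{2} = \left(-381 + \left(-2 + 25\right)\right)^{2} = \left(-381 + 23\right)^{2} = \left(-358\right)^{2} = 128164$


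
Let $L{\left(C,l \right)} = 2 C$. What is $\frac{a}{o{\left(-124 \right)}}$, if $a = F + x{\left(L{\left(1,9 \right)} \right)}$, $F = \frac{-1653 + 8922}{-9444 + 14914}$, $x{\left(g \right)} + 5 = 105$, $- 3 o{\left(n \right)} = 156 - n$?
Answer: $- \frac{1662807}{1531600} \approx -1.0857$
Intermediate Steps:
$o{\left(n \right)} = -52 + \frac{n}{3}$ ($o{\left(n \right)} = - \frac{156 - n}{3} = -52 + \frac{n}{3}$)
$x{\left(g \right)} = 100$ ($x{\left(g \right)} = -5 + 105 = 100$)
$F = \frac{7269}{5470} \approx 1.3289$
$a = \frac{554269}{5470}$ ($a = \frac{7269}{5470} + 100 = \frac{554269}{5470} \approx 101.33$)
$\frac{a}{o{\left(-124 \right)}} = \frac{554269}{5470 \left(-52 + \frac{1}{3} \left(-124\right)\right)} = \frac{554269}{5470 \left(-52 - \frac{124}{3}\right)} = \frac{554269}{5470 \left(- \frac{280}{3}\right)} = \frac{554269}{5470} \left(- \frac{3}{280}\right) = - \frac{1662807}{1531600}$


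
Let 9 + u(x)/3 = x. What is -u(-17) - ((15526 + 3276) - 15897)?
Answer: -2827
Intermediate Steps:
u(x) = -27 + 3*x
-u(-17) - ((15526 + 3276) - 15897) = -(-27 + 3*(-17)) - ((15526 + 3276) - 15897) = -(-27 - 51) - (18802 - 15897) = -1*(-78) - 1*2905 = 78 - 2905 = -2827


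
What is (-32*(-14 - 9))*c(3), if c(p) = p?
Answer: 2208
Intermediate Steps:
(-32*(-14 - 9))*c(3) = -32*(-14 - 9)*3 = -32*(-23)*3 = 736*3 = 2208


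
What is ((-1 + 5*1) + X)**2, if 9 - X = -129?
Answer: 20164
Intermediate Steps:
X = 138 (X = 9 - 1*(-129) = 9 + 129 = 138)
((-1 + 5*1) + X)**2 = ((-1 + 5*1) + 138)**2 = ((-1 + 5) + 138)**2 = (4 + 138)**2 = 142**2 = 20164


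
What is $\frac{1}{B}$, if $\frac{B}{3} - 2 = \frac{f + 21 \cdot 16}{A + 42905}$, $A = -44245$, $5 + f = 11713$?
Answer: $- \frac{335}{7023} \approx -0.0477$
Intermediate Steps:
$f = 11708$ ($f = -5 + 11713 = 11708$)
$B = - \frac{7023}{335}$ ($B = 6 + 3 \frac{11708 + 21 \cdot 16}{-44245 + 42905} = 6 + 3 \frac{11708 + 336}{-1340} = 6 + 3 \cdot 12044 \left(- \frac{1}{1340}\right) = 6 + 3 \left(- \frac{3011}{335}\right) = 6 - \frac{9033}{335} = - \frac{7023}{335} \approx -20.964$)
$\frac{1}{B} = \frac{1}{- \frac{7023}{335}} = - \frac{335}{7023}$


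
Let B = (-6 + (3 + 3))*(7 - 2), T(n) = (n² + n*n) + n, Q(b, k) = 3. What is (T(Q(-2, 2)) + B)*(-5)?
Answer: -105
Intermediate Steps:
T(n) = n + 2*n² (T(n) = (n² + n²) + n = 2*n² + n = n + 2*n²)
B = 0 (B = (-6 + 6)*5 = 0*5 = 0)
(T(Q(-2, 2)) + B)*(-5) = (3*(1 + 2*3) + 0)*(-5) = (3*(1 + 6) + 0)*(-5) = (3*7 + 0)*(-5) = (21 + 0)*(-5) = 21*(-5) = -105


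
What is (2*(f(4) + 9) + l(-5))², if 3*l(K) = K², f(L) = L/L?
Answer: 7225/9 ≈ 802.78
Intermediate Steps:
f(L) = 1
l(K) = K²/3
(2*(f(4) + 9) + l(-5))² = (2*(1 + 9) + (⅓)*(-5)²)² = (2*10 + (⅓)*25)² = (20 + 25/3)² = (85/3)² = 7225/9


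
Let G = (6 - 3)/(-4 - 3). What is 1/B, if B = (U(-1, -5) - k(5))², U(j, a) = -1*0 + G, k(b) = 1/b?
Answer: 1225/484 ≈ 2.5310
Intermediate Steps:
G = -3/7 (G = 3/(-7) = 3*(-⅐) = -3/7 ≈ -0.42857)
k(b) = 1/b
U(j, a) = -3/7 (U(j, a) = -1*0 - 3/7 = 0 - 3/7 = -3/7)
B = 484/1225 (B = (-3/7 - 1/5)² = (-3/7 - 1*⅕)² = (-3/7 - ⅕)² = (-22/35)² = 484/1225 ≈ 0.39510)
1/B = 1/(484/1225) = 1225/484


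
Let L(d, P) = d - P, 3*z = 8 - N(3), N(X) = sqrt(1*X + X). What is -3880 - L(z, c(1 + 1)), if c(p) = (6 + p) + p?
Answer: -11618/3 + sqrt(6)/3 ≈ -3871.9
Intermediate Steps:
N(X) = sqrt(2)*sqrt(X) (N(X) = sqrt(X + X) = sqrt(2*X) = sqrt(2)*sqrt(X))
c(p) = 6 + 2*p
z = 8/3 - sqrt(6)/3 (z = (8 - sqrt(2)*sqrt(3))/3 = (8 - sqrt(6))/3 = 8/3 - sqrt(6)/3 ≈ 1.8502)
-3880 - L(z, c(1 + 1)) = -3880 - ((8/3 - sqrt(6)/3) - (6 + 2*(1 + 1))) = -3880 - ((8/3 - sqrt(6)/3) - (6 + 2*2)) = -3880 - ((8/3 - sqrt(6)/3) - (6 + 4)) = -3880 - ((8/3 - sqrt(6)/3) - 1*10) = -3880 - ((8/3 - sqrt(6)/3) - 10) = -3880 - (-22/3 - sqrt(6)/3) = -3880 + (22/3 + sqrt(6)/3) = -11618/3 + sqrt(6)/3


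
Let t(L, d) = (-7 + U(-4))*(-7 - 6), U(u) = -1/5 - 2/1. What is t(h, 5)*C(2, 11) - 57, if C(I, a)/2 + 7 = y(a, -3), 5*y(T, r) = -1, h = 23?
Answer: -44481/25 ≈ -1779.2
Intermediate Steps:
y(T, r) = -⅕ (y(T, r) = (⅕)*(-1) = -⅕)
C(I, a) = -72/5 (C(I, a) = -14 + 2*(-⅕) = -14 - ⅖ = -72/5)
U(u) = -11/5 (U(u) = -1*⅕ - 2*1 = -⅕ - 2 = -11/5)
t(L, d) = 598/5 (t(L, d) = (-7 - 11/5)*(-7 - 6) = -46/5*(-13) = 598/5)
t(h, 5)*C(2, 11) - 57 = (598/5)*(-72/5) - 57 = -43056/25 - 57 = -44481/25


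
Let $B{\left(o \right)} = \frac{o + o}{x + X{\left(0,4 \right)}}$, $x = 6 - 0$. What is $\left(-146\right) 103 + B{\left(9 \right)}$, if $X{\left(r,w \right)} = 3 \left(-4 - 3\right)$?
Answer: $- \frac{75196}{5} \approx -15039.0$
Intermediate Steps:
$X{\left(r,w \right)} = -21$ ($X{\left(r,w \right)} = 3 \left(-7\right) = -21$)
$x = 6$ ($x = 6 + 0 = 6$)
$B{\left(o \right)} = - \frac{2 o}{15}$ ($B{\left(o \right)} = \frac{o + o}{6 - 21} = \frac{2 o}{-15} = 2 o \left(- \frac{1}{15}\right) = - \frac{2 o}{15}$)
$\left(-146\right) 103 + B{\left(9 \right)} = \left(-146\right) 103 - \frac{6}{5} = -15038 - \frac{6}{5} = - \frac{75196}{5}$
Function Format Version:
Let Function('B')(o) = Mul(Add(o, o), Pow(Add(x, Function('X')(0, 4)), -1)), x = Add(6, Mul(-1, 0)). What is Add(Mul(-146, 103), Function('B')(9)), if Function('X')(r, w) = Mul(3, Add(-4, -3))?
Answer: Rational(-75196, 5) ≈ -15039.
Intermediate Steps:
Function('X')(r, w) = -21 (Function('X')(r, w) = Mul(3, -7) = -21)
x = 6 (x = Add(6, 0) = 6)
Function('B')(o) = Mul(Rational(-2, 15), o) (Function('B')(o) = Mul(Add(o, o), Pow(Add(6, -21), -1)) = Mul(Mul(2, o), Pow(-15, -1)) = Mul(Mul(2, o), Rational(-1, 15)) = Mul(Rational(-2, 15), o))
Add(Mul(-146, 103), Function('B')(9)) = Add(Mul(-146, 103), Mul(Rational(-2, 15), 9)) = Add(-15038, Rational(-6, 5)) = Rational(-75196, 5)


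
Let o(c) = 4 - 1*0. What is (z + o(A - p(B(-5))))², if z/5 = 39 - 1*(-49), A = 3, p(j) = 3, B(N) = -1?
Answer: 197136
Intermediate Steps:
o(c) = 4 (o(c) = 4 + 0 = 4)
z = 440 (z = 5*(39 - 1*(-49)) = 5*(39 + 49) = 5*88 = 440)
(z + o(A - p(B(-5))))² = (440 + 4)² = 444² = 197136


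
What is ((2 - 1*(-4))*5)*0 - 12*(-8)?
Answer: 96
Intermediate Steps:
((2 - 1*(-4))*5)*0 - 12*(-8) = ((2 + 4)*5)*0 + 96 = (6*5)*0 + 96 = 30*0 + 96 = 0 + 96 = 96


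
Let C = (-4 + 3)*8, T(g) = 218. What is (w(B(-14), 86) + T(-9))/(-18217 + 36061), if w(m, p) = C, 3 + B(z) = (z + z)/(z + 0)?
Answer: 35/2974 ≈ 0.011769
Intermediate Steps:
C = -8 (C = -1*8 = -8)
B(z) = -1 (B(z) = -3 + (z + z)/(z + 0) = -3 + (2*z)/z = -3 + 2 = -1)
w(m, p) = -8
(w(B(-14), 86) + T(-9))/(-18217 + 36061) = (-8 + 218)/(-18217 + 36061) = 210/17844 = 210*(1/17844) = 35/2974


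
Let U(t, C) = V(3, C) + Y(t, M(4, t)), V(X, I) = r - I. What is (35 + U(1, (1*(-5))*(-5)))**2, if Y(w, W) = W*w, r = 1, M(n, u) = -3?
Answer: 64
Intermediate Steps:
V(X, I) = 1 - I
U(t, C) = 1 - C - 3*t (U(t, C) = (1 - C) - 3*t = 1 - C - 3*t)
(35 + U(1, (1*(-5))*(-5)))**2 = (35 + (1 - 1*(-5)*(-5) - 3*1))**2 = (35 + (1 - (-5)*(-5) - 3))**2 = (35 + (1 - 1*25 - 3))**2 = (35 + (1 - 25 - 3))**2 = (35 - 27)**2 = 8**2 = 64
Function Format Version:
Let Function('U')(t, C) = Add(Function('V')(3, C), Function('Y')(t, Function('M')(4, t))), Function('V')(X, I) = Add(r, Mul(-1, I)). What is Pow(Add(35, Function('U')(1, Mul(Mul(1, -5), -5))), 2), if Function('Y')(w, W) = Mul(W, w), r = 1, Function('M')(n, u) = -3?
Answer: 64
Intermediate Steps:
Function('V')(X, I) = Add(1, Mul(-1, I))
Function('U')(t, C) = Add(1, Mul(-1, C), Mul(-3, t)) (Function('U')(t, C) = Add(Add(1, Mul(-1, C)), Mul(-3, t)) = Add(1, Mul(-1, C), Mul(-3, t)))
Pow(Add(35, Function('U')(1, Mul(Mul(1, -5), -5))), 2) = Pow(Add(35, Add(1, Mul(-1, Mul(Mul(1, -5), -5)), Mul(-3, 1))), 2) = Pow(Add(35, Add(1, Mul(-1, Mul(-5, -5)), -3)), 2) = Pow(Add(35, Add(1, Mul(-1, 25), -3)), 2) = Pow(Add(35, Add(1, -25, -3)), 2) = Pow(Add(35, -27), 2) = Pow(8, 2) = 64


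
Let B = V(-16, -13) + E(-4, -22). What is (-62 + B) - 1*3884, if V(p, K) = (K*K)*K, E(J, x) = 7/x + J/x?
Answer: -135149/22 ≈ -6143.1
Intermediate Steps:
V(p, K) = K**3 (V(p, K) = K**2*K = K**3)
B = -48337/22 (B = (-13)**3 + (7 - 4)/(-22) = -2197 - 1/22*3 = -2197 - 3/22 = -48337/22 ≈ -2197.1)
(-62 + B) - 1*3884 = (-62 - 48337/22) - 1*3884 = -49701/22 - 3884 = -135149/22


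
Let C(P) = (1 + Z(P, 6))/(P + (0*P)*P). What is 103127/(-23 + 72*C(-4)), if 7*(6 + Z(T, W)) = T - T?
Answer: 103127/67 ≈ 1539.2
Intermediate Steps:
Z(T, W) = -6 (Z(T, W) = -6 + (T - T)/7 = -6 + (⅐)*0 = -6 + 0 = -6)
C(P) = -5/P (C(P) = (1 - 6)/(P + (0*P)*P) = -5/(P + 0*P) = -5/(P + 0) = -5/P)
103127/(-23 + 72*C(-4)) = 103127/(-23 + 72*(-5/(-4))) = 103127/(-23 + 72*(-5*(-¼))) = 103127/(-23 + 72*(5/4)) = 103127/(-23 + 90) = 103127/67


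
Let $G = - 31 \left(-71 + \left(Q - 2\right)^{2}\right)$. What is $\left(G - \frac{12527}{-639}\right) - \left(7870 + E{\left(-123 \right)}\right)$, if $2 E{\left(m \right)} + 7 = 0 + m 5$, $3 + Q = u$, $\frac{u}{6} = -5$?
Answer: $- \frac{27677260}{639} \approx -43313.0$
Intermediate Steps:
$u = -30$ ($u = 6 \left(-5\right) = -30$)
$Q = -33$ ($Q = -3 - 30 = -33$)
$E{\left(m \right)} = - \frac{7}{2} + \frac{5 m}{2}$ ($E{\left(m \right)} = - \frac{7}{2} + \frac{0 + m 5}{2} = - \frac{7}{2} + \frac{0 + 5 m}{2} = - \frac{7}{2} + \frac{5 m}{2}$)
$G = -35774$ ($G = - 31 \left(-71 + \left(-33 - 2\right)^{2}\right) = - 31 \left(-71 + \left(-35\right)^{2}\right) = - 31 \left(-71 + 1225\right) = \left(-31\right) 1154 = -35774$)
$\left(G - \frac{12527}{-639}\right) - \left(7870 + E{\left(-123 \right)}\right) = \left(-35774 - \frac{12527}{-639}\right) - \left(\frac{15733}{2} - \frac{615}{2}\right) = \left(-35774 - - \frac{12527}{639}\right) - 7559 = \left(-35774 + \frac{12527}{639}\right) - 7559 = - \frac{22847059}{639} + \left(-7870 + 311\right) = - \frac{22847059}{639} - 7559 = - \frac{27677260}{639}$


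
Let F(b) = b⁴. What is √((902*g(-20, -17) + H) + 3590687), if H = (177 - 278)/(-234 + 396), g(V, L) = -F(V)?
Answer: 7*I*√930536686/18 ≈ 11863.0*I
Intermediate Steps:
g(V, L) = -V⁴
H = -101/162 ≈ -0.62346
√((902*g(-20, -17) + H) + 3590687) = √((902*(-1*(-20)⁴) - 101/162) + 3590687) = √((902*(-1*160000) - 101/162) + 3590687) = √((902*(-160000) - 101/162) + 3590687) = √((-144320000 - 101/162) + 3590687) = √(-23379840101/162 + 3590687) = √(-22798148807/162) = 7*I*√930536686/18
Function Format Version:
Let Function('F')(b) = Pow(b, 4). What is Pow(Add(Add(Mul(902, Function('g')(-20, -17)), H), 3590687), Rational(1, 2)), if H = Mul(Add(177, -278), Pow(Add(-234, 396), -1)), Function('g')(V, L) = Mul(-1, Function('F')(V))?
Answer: Mul(Rational(7, 18), I, Pow(930536686, Rational(1, 2))) ≈ Mul(11863., I)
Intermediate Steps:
Function('g')(V, L) = Mul(-1, Pow(V, 4))
H = Rational(-101, 162) (H = Mul(-101, Pow(162, -1)) = Mul(-101, Rational(1, 162)) = Rational(-101, 162) ≈ -0.62346)
Pow(Add(Add(Mul(902, Function('g')(-20, -17)), H), 3590687), Rational(1, 2)) = Pow(Add(Add(Mul(902, Mul(-1, Pow(-20, 4))), Rational(-101, 162)), 3590687), Rational(1, 2)) = Pow(Add(Add(Mul(902, Mul(-1, 160000)), Rational(-101, 162)), 3590687), Rational(1, 2)) = Pow(Add(Add(Mul(902, -160000), Rational(-101, 162)), 3590687), Rational(1, 2)) = Pow(Add(Add(-144320000, Rational(-101, 162)), 3590687), Rational(1, 2)) = Pow(Add(Rational(-23379840101, 162), 3590687), Rational(1, 2)) = Pow(Rational(-22798148807, 162), Rational(1, 2)) = Mul(Rational(7, 18), I, Pow(930536686, Rational(1, 2)))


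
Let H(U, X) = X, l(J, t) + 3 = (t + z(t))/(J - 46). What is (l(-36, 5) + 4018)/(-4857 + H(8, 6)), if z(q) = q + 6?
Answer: -54869/66297 ≈ -0.82762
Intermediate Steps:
z(q) = 6 + q
l(J, t) = -3 + (6 + 2*t)/(-46 + J) (l(J, t) = -3 + (t + (6 + t))/(J - 46) = -3 + (6 + 2*t)/(-46 + J))
(l(-36, 5) + 4018)/(-4857 + H(8, 6)) = ((144 - 3*(-36) + 2*5)/(-46 - 36) + 4018)/(-4857 + 6) = ((144 + 108 + 10)/(-82) + 4018)/(-4851) = (-1/82*262 + 4018)*(-1/4851) = (-131/41 + 4018)*(-1/4851) = (164607/41)*(-1/4851) = -54869/66297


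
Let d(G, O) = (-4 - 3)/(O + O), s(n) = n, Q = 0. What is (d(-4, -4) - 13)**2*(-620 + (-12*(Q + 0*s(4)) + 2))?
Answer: -2907381/32 ≈ -90856.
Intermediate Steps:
d(G, O) = -7/(2*O) (d(G, O) = -7*1/(2*O) = -7/(2*O))
(d(-4, -4) - 13)**2*(-620 + (-12*(Q + 0*s(4)) + 2)) = (-7/2/(-4) - 13)**2*(-620 + (-12*(0 + 0*4) + 2)) = (-7/2*(-1/4) - 13)**2*(-620 + (-12*(0 + 0) + 2)) = (7/8 - 13)**2*(-620 + (-12*0 + 2)) = (-97/8)**2*(-620 + (0 + 2)) = 9409*(-620 + 2)/64 = (9409/64)*(-618) = -2907381/32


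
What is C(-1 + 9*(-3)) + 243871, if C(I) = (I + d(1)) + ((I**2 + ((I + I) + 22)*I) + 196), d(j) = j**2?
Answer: 245776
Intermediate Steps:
C(I) = 197 + I + I**2 + I*(22 + 2*I) (C(I) = (I + 1**2) + ((I**2 + ((I + I) + 22)*I) + 196) = (I + 1) + ((I**2 + (2*I + 22)*I) + 196) = (1 + I) + ((I**2 + (22 + 2*I)*I) + 196) = (1 + I) + ((I**2 + I*(22 + 2*I)) + 196) = (1 + I) + (196 + I**2 + I*(22 + 2*I)) = 197 + I + I**2 + I*(22 + 2*I))
C(-1 + 9*(-3)) + 243871 = (197 + 3*(-1 + 9*(-3))**2 + 23*(-1 + 9*(-3))) + 243871 = (197 + 3*(-1 - 27)**2 + 23*(-1 - 27)) + 243871 = (197 + 3*(-28)**2 + 23*(-28)) + 243871 = (197 + 3*784 - 644) + 243871 = (197 + 2352 - 644) + 243871 = 1905 + 243871 = 245776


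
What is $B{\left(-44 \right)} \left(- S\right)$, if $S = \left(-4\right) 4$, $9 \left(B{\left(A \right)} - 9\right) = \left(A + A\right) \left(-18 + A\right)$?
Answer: $\frac{88592}{9} \approx 9843.6$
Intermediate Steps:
$B{\left(A \right)} = 9 + \frac{2 A \left(-18 + A\right)}{9}$ ($B{\left(A \right)} = 9 + \frac{\left(A + A\right) \left(-18 + A\right)}{9} = 9 + \frac{2 A \left(-18 + A\right)}{9}$)
$S = -16$
$B{\left(-44 \right)} \left(- S\right) = \left(9 - -176 + \frac{2 \left(-44\right)^{2}}{9}\right) \left(\left(-1\right) \left(-16\right)\right) = \left(9 + 176 + \frac{2}{9} \cdot 1936\right) 16 = \left(9 + 176 + \frac{3872}{9}\right) 16 = \frac{5537}{9} \cdot 16 = \frac{88592}{9}$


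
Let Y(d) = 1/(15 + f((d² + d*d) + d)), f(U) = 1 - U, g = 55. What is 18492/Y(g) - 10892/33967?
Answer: -3824609075888/33967 ≈ -1.1260e+8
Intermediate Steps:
Y(d) = 1/(16 - d - 2*d²) (Y(d) = 1/(15 + (1 - ((d² + d*d) + d))) = 1/(15 + (1 - ((d² + d²) + d))) = 1/(15 + (1 - (2*d² + d))) = 1/(15 + (1 - (d + 2*d²))) = 1/(15 + (1 + (-d - 2*d²))) = 1/(15 + (1 - d - 2*d²)) = 1/(16 - d - 2*d²))
18492/Y(g) - 10892/33967 = 18492/((-1/(-16 + 55*(1 + 2*55)))) - 10892/33967 = 18492/((-1/(-16 + 55*(1 + 110)))) - 10892*1/33967 = 18492/((-1/(-16 + 55*111))) - 10892/33967 = 18492/((-1/(-16 + 6105))) - 10892/33967 = 18492/((-1/6089)) - 10892/33967 = 18492/((-1*1/6089)) - 10892/33967 = 18492/(-1/6089) - 10892/33967 = 18492*(-6089) - 10892/33967 = -112597788 - 10892/33967 = -3824609075888/33967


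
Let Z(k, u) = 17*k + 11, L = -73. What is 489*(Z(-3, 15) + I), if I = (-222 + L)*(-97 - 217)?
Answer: 45276510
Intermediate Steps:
Z(k, u) = 11 + 17*k
I = 92630 (I = (-222 - 73)*(-97 - 217) = -295*(-314) = 92630)
489*(Z(-3, 15) + I) = 489*((11 + 17*(-3)) + 92630) = 489*((11 - 51) + 92630) = 489*(-40 + 92630) = 489*92590 = 45276510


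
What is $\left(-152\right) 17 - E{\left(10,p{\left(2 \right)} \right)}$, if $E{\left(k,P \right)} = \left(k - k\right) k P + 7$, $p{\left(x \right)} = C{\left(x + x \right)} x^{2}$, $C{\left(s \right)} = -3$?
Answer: $-2591$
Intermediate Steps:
$p{\left(x \right)} = - 3 x^{2}$
$E{\left(k,P \right)} = 7$ ($E{\left(k,P \right)} = 0 k P + 7 = 0 P + 7 = 0 + 7 = 7$)
$\left(-152\right) 17 - E{\left(10,p{\left(2 \right)} \right)} = \left(-152\right) 17 - 7 = -2584 - 7 = -2591$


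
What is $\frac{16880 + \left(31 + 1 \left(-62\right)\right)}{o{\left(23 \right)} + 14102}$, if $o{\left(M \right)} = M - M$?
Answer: $\frac{16849}{14102} \approx 1.1948$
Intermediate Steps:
$o{\left(M \right)} = 0$
$\frac{16880 + \left(31 + 1 \left(-62\right)\right)}{o{\left(23 \right)} + 14102} = \frac{16880 + \left(31 + 1 \left(-62\right)\right)}{0 + 14102} = \frac{16880 + \left(31 - 62\right)}{14102} = \left(16880 - 31\right) \frac{1}{14102} = 16849 \cdot \frac{1}{14102} = \frac{16849}{14102}$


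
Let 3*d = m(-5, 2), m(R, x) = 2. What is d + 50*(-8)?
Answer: -1198/3 ≈ -399.33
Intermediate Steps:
d = ⅔ (d = (⅓)*2 = ⅔ ≈ 0.66667)
d + 50*(-8) = ⅔ + 50*(-8) = ⅔ - 400 = -1198/3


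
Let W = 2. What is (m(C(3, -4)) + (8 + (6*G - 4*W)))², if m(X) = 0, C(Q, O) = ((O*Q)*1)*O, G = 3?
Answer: 324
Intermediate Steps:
C(Q, O) = Q*O² (C(Q, O) = (O*Q)*O = Q*O²)
(m(C(3, -4)) + (8 + (6*G - 4*W)))² = (0 + (8 + (6*3 - 4*2)))² = (0 + (8 + (18 - 8)))² = (0 + (8 + 10))² = (0 + 18)² = 18² = 324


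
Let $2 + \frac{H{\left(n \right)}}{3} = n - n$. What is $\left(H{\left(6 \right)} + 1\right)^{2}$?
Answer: $25$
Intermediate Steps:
$H{\left(n \right)} = -6$ ($H{\left(n \right)} = -6 + 3 \left(n - n\right) = -6 + 3 \cdot 0 = -6 + 0 = -6$)
$\left(H{\left(6 \right)} + 1\right)^{2} = \left(-6 + 1\right)^{2} = \left(-5\right)^{2} = 25$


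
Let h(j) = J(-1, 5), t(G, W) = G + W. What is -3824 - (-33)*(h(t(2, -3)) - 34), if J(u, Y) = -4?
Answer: -5078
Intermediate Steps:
h(j) = -4
-3824 - (-33)*(h(t(2, -3)) - 34) = -3824 - (-33)*(-4 - 34) = -3824 - (-33)*(-38) = -3824 - 1*1254 = -3824 - 1254 = -5078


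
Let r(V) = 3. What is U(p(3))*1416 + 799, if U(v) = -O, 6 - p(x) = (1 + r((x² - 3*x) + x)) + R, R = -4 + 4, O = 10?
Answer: -13361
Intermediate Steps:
R = 0
p(x) = 2 (p(x) = 6 - ((1 + 3) + 0) = 6 - (4 + 0) = 6 - 1*4 = 6 - 4 = 2)
U(v) = -10 (U(v) = -1*10 = -10)
U(p(3))*1416 + 799 = -10*1416 + 799 = -14160 + 799 = -13361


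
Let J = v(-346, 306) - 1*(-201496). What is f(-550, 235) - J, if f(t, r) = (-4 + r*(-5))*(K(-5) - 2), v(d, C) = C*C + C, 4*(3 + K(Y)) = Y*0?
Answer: -289543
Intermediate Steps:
K(Y) = -3 (K(Y) = -3 + (Y*0)/4 = -3 + (1/4)*0 = -3 + 0 = -3)
v(d, C) = C + C**2 (v(d, C) = C**2 + C = C + C**2)
f(t, r) = 20 + 25*r (f(t, r) = (-4 + r*(-5))*(-3 - 2) = (-4 - 5*r)*(-5) = 20 + 25*r)
J = 295438 (J = 306*(1 + 306) - 1*(-201496) = 306*307 + 201496 = 93942 + 201496 = 295438)
f(-550, 235) - J = (20 + 25*235) - 1*295438 = (20 + 5875) - 295438 = 5895 - 295438 = -289543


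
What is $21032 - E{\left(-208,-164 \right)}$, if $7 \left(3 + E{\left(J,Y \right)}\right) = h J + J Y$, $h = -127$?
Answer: $\frac{86717}{7} \approx 12388.0$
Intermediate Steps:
$E{\left(J,Y \right)} = -3 - \frac{127 J}{7} + \frac{J Y}{7}$ ($E{\left(J,Y \right)} = -3 + \frac{- 127 J + J Y}{7} = -3 + \left(- \frac{127 J}{7} + \frac{J Y}{7}\right) = -3 - \frac{127 J}{7} + \frac{J Y}{7}$)
$21032 - E{\left(-208,-164 \right)} = 21032 - \left(-3 - - \frac{26416}{7} + \frac{1}{7} \left(-208\right) \left(-164\right)\right) = 21032 - \left(-3 + \frac{26416}{7} + \frac{34112}{7}\right) = 21032 - \frac{60507}{7} = \frac{86717}{7}$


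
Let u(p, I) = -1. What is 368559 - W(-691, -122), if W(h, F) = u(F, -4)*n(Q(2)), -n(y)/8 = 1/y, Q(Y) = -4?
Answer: 368561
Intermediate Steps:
n(y) = -8/y
W(h, F) = -2 (W(h, F) = -(-8)/(-4) = -(-8)*(-1)/4 = -1*2 = -2)
368559 - W(-691, -122) = 368559 - 1*(-2) = 368559 + 2 = 368561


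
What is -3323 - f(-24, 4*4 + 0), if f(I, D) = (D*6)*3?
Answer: -3611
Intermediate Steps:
f(I, D) = 18*D (f(I, D) = (6*D)*3 = 18*D)
-3323 - f(-24, 4*4 + 0) = -3323 - 18*(4*4 + 0) = -3323 - 18*(16 + 0) = -3323 - 18*16 = -3323 - 1*288 = -3323 - 288 = -3611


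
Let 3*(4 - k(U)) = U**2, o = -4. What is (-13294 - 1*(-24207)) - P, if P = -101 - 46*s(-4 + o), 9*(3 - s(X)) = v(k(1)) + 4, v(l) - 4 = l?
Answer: 299494/27 ≈ 11092.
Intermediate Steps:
k(U) = 4 - U**2/3
v(l) = 4 + l
s(X) = 46/27 (s(X) = 3 - ((4 + (4 - 1/3*1**2)) + 4)/9 = 3 - ((4 + (4 - 1/3*1)) + 4)/9 = 3 - ((4 + (4 - 1/3)) + 4)/9 = 3 - ((4 + 11/3) + 4)/9 = 3 - (23/3 + 4)/9 = 3 - 1/9*35/3 = 3 - 35/27 = 46/27)
P = -4843/27 (P = -101 - 46*46/27 = -101 - 2116/27 = -4843/27 ≈ -179.37)
(-13294 - 1*(-24207)) - P = (-13294 - 1*(-24207)) - 1*(-4843/27) = (-13294 + 24207) + 4843/27 = 10913 + 4843/27 = 299494/27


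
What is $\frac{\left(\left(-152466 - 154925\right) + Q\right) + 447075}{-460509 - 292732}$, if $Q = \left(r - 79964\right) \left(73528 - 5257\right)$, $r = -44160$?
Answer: $\frac{8473929920}{753241} \approx 11250.0$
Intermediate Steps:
$Q = -8474069604$ ($Q = \left(-44160 - 79964\right) \left(73528 - 5257\right) = \left(-124124\right) 68271 = -8474069604$)
$\frac{\left(\left(-152466 - 154925\right) + Q\right) + 447075}{-460509 - 292732} = \frac{\left(\left(-152466 - 154925\right) - 8474069604\right) + 447075}{-460509 - 292732} = \frac{\left(-307391 - 8474069604\right) + 447075}{-753241} = \left(-8474376995 + 447075\right) \left(- \frac{1}{753241}\right) = \left(-8473929920\right) \left(- \frac{1}{753241}\right) = \frac{8473929920}{753241}$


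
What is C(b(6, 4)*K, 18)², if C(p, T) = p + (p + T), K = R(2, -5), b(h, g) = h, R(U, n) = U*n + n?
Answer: 26244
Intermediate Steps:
R(U, n) = n + U*n
K = -15 (K = -5*(1 + 2) = -5*3 = -15)
C(p, T) = T + 2*p (C(p, T) = p + (T + p) = T + 2*p)
C(b(6, 4)*K, 18)² = (18 + 2*(6*(-15)))² = (18 + 2*(-90))² = (18 - 180)² = (-162)² = 26244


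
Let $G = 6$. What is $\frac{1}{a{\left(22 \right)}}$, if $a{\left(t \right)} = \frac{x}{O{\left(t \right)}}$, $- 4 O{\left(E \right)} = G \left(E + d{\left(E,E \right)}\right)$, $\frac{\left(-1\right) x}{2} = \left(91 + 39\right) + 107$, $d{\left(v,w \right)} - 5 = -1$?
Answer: $\frac{13}{158} \approx 0.082278$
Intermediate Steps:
$d{\left(v,w \right)} = 4$ ($d{\left(v,w \right)} = 5 - 1 = 4$)
$x = -474$ ($x = - 2 \left(\left(91 + 39\right) + 107\right) = - 2 \left(130 + 107\right) = \left(-2\right) 237 = -474$)
$O{\left(E \right)} = -6 - \frac{3 E}{2}$ ($O{\left(E \right)} = - \frac{6 \left(E + 4\right)}{4} = - \frac{6 \left(4 + E\right)}{4} = - \frac{24 + 6 E}{4} = -6 - \frac{3 E}{2}$)
$a{\left(t \right)} = - \frac{474}{-6 - \frac{3 t}{2}}$
$\frac{1}{a{\left(22 \right)}} = \frac{1}{316 \frac{1}{4 + 22}} = \frac{1}{316 \cdot \frac{1}{26}} = \frac{1}{\frac{158}{13}} = \frac{13}{158}$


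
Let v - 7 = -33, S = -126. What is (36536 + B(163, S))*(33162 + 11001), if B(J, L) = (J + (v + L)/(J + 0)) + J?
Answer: 265346937702/163 ≈ 1.6279e+9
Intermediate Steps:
v = -26 (v = 7 - 33 = -26)
B(J, L) = 2*J + (-26 + L)/J (B(J, L) = (J + (-26 + L)/(J + 0)) + J = (J + (-26 + L)/J) + J = 2*J + (-26 + L)/J)
(36536 + B(163, S))*(33162 + 11001) = (36536 + (-26 - 126 + 2*163²)/163)*(33162 + 11001) = (36536 + (-26 - 126 + 2*26569)/163)*44163 = (36536 + (-26 - 126 + 53138)/163)*44163 = (36536 + (1/163)*52986)*44163 = (36536 + 52986/163)*44163 = (6008354/163)*44163 = 265346937702/163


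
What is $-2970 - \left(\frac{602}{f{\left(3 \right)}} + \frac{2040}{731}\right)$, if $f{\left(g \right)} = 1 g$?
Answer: $- \frac{409376}{129} \approx -3173.5$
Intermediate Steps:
$f{\left(g \right)} = g$
$-2970 - \left(\frac{602}{f{\left(3 \right)}} + \frac{2040}{731}\right) = -2970 - \left(\frac{602}{3} + \frac{2040}{731}\right) = -2970 - \left(602 \cdot \frac{1}{3} + 2040 \cdot \frac{1}{731}\right) = -2970 - \left(\frac{602}{3} + \frac{120}{43}\right) = -2970 - \frac{26246}{129} = - \frac{409376}{129}$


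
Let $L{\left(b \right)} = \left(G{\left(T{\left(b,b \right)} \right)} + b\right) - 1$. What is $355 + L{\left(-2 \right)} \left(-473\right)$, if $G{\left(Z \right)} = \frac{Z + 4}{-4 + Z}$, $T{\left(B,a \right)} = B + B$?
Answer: $1774$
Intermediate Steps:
$T{\left(B,a \right)} = 2 B$
$G{\left(Z \right)} = \frac{4 + Z}{-4 + Z}$
$L{\left(b \right)} = -1 + b + \frac{4 + 2 b}{-4 + 2 b}$ ($L{\left(b \right)} = \left(\frac{4 + 2 b}{-4 + 2 b} + b\right) - 1 = \left(b + \frac{4 + 2 b}{-4 + 2 b}\right) - 1 = -1 + b + \frac{4 + 2 b}{-4 + 2 b}$)
$355 + L{\left(-2 \right)} \left(-473\right) = 355 + \frac{4 + \left(-2\right)^{2} - -4}{-2 - 2} \left(-473\right) = 355 + \frac{4 + 4 + 4}{-4} \left(-473\right) = 355 + \left(- \frac{1}{4}\right) 12 \left(-473\right) = 355 - -1419 = 355 + 1419 = 1774$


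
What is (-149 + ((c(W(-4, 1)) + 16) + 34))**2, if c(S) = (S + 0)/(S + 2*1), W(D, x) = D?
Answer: 9409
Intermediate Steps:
c(S) = S/(2 + S) (c(S) = S/(S + 2) = S/(2 + S))
(-149 + ((c(W(-4, 1)) + 16) + 34))**2 = (-149 + ((-4/(2 - 4) + 16) + 34))**2 = (-149 + ((-4/(-2) + 16) + 34))**2 = (-149 + ((-4*(-1/2) + 16) + 34))**2 = (-149 + ((2 + 16) + 34))**2 = (-149 + (18 + 34))**2 = (-149 + 52)**2 = (-97)**2 = 9409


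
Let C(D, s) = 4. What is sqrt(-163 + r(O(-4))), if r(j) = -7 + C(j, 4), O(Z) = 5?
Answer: I*sqrt(166) ≈ 12.884*I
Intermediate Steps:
r(j) = -3 (r(j) = -7 + 4 = -3)
sqrt(-163 + r(O(-4))) = sqrt(-163 - 3) = sqrt(-166) = I*sqrt(166)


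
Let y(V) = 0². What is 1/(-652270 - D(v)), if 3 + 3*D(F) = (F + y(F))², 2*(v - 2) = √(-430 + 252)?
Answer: 6*I/(-3913533*I + 4*√178) ≈ -1.5331e-6 + 2.0907e-11*I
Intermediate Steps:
y(V) = 0
v = 2 + I*√178/2 (v = 2 + √(-430 + 252)/2 = 2 + √(-178)/2 = 2 + (I*√178)/2 = 2 + I*√178/2 ≈ 2.0 + 6.6708*I)
D(F) = -1 + F²/3 (D(F) = -1 + (F + 0)²/3 = -1 + F²/3)
1/(-652270 - D(v)) = 1/(-652270 - (-1 + (2 + I*√178/2)²/3)) = 1/(-652270 + (1 - (2 + I*√178/2)²/3)) = 1/(-652269 - (2 + I*√178/2)²/3)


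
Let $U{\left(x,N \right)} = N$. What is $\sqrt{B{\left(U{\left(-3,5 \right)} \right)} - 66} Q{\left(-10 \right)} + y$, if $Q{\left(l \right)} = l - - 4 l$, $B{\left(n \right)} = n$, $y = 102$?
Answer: $102 - 50 i \sqrt{61} \approx 102.0 - 390.51 i$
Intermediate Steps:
$Q{\left(l \right)} = 5 l$ ($Q{\left(l \right)} = l + 4 l = 5 l$)
$\sqrt{B{\left(U{\left(-3,5 \right)} \right)} - 66} Q{\left(-10 \right)} + y = \sqrt{5 - 66} \cdot 5 \left(-10\right) + 102 = \sqrt{-61} \left(-50\right) + 102 = i \sqrt{61} \left(-50\right) + 102 = - 50 i \sqrt{61} + 102 = 102 - 50 i \sqrt{61}$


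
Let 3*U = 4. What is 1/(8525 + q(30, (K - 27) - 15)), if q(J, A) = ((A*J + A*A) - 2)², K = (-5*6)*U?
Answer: 1/18173169 ≈ 5.5026e-8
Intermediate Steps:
U = 4/3 (U = (⅓)*4 = 4/3 ≈ 1.3333)
K = -40 (K = -5*6*(4/3) = -30*4/3 = -40)
q(J, A) = (-2 + A² + A*J)² (q(J, A) = ((A*J + A²) - 2)² = ((A² + A*J) - 2)² = (-2 + A² + A*J)²)
1/(8525 + q(30, (K - 27) - 15)) = 1/(8525 + (-2 + ((-40 - 27) - 15)² + ((-40 - 27) - 15)*30)²) = 1/(8525 + (-2 + (-67 - 15)² + (-67 - 15)*30)²) = 1/(8525 + (-2 + (-82)² - 82*30)²) = 1/(8525 + (-2 + 6724 - 2460)²) = 1/(8525 + 4262²) = 1/(8525 + 18164644) = 1/18173169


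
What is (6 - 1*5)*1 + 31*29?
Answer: 900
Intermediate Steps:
(6 - 1*5)*1 + 31*29 = (6 - 5)*1 + 899 = 1*1 + 899 = 1 + 899 = 900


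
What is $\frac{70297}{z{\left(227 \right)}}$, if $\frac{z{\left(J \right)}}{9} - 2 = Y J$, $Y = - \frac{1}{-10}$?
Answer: $\frac{702970}{2223} \approx 316.23$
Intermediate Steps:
$Y = \frac{1}{10}$ ($Y = \left(-1\right) \left(- \frac{1}{10}\right) = \frac{1}{10} \approx 0.1$)
$z{\left(J \right)} = 18 + \frac{9 J}{10}$ ($z{\left(J \right)} = 18 + 9 \frac{J}{10} = 18 + \frac{9 J}{10}$)
$\frac{70297}{z{\left(227 \right)}} = \frac{70297}{18 + \frac{9}{10} \cdot 227} = \frac{70297}{18 + \frac{2043}{10}} = \frac{70297}{\frac{2223}{10}} = 70297 \cdot \frac{10}{2223} = \frac{702970}{2223}$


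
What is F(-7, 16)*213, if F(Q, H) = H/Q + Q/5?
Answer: -27477/35 ≈ -785.06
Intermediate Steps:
F(Q, H) = Q/5 + H/Q (F(Q, H) = H/Q + Q*(⅕) = H/Q + Q/5 = Q/5 + H/Q)
F(-7, 16)*213 = ((⅕)*(-7) + 16/(-7))*213 = (-7/5 + 16*(-⅐))*213 = (-7/5 - 16/7)*213 = -129/35*213 = -27477/35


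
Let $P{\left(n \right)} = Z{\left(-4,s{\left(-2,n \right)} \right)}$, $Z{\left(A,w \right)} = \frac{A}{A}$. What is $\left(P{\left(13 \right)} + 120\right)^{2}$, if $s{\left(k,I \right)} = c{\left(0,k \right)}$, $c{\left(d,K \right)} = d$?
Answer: $14641$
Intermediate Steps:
$s{\left(k,I \right)} = 0$
$Z{\left(A,w \right)} = 1$
$P{\left(n \right)} = 1$
$\left(P{\left(13 \right)} + 120\right)^{2} = \left(1 + 120\right)^{2} = 121^{2} = 14641$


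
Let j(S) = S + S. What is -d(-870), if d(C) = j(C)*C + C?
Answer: -1512930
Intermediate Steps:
j(S) = 2*S
d(C) = C + 2*C² (d(C) = (2*C)*C + C = 2*C² + C = C + 2*C²)
-d(-870) = -(-870)*(1 + 2*(-870)) = -(-870)*(1 - 1740) = -(-870)*(-1739) = -1*1512930 = -1512930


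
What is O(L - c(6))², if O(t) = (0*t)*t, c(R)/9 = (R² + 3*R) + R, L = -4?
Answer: 0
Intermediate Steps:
c(R) = 9*R² + 36*R (c(R) = 9*((R² + 3*R) + R) = 9*(R² + 4*R) = 9*R² + 36*R)
O(t) = 0 (O(t) = 0*t = 0)
O(L - c(6))² = 0² = 0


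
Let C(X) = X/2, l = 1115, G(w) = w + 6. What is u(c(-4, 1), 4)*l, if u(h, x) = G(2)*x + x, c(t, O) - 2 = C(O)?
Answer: 40140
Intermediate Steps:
G(w) = 6 + w
C(X) = X/2 (C(X) = X*(½) = X/2)
c(t, O) = 2 + O/2
u(h, x) = 9*x (u(h, x) = (6 + 2)*x + x = 8*x + x = 9*x)
u(c(-4, 1), 4)*l = (9*4)*1115 = 36*1115 = 40140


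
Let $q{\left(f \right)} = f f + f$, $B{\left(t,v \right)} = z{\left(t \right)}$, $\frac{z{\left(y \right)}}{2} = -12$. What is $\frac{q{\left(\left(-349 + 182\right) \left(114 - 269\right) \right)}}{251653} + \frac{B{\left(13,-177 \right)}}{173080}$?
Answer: $\frac{14496728089891}{5444512655} \approx 2662.6$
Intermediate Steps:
$z{\left(y \right)} = -24$ ($z{\left(y \right)} = 2 \left(-12\right) = -24$)
$B{\left(t,v \right)} = -24$
$q{\left(f \right)} = f + f^{2}$ ($q{\left(f \right)} = f^{2} + f = f + f^{2}$)
$\frac{q{\left(\left(-349 + 182\right) \left(114 - 269\right) \right)}}{251653} + \frac{B{\left(13,-177 \right)}}{173080} = \frac{\left(-349 + 182\right) \left(114 - 269\right) \left(1 + \left(-349 + 182\right) \left(114 - 269\right)\right)}{251653} - \frac{24}{173080} = \left(-167\right) \left(-155\right) \left(1 - -25885\right) \frac{1}{251653} - \frac{3}{21635} = 25885 \left(1 + 25885\right) \frac{1}{251653} - \frac{3}{21635} = 25885 \cdot 25886 \cdot \frac{1}{251653} - \frac{3}{21635} = 670059110 \cdot \frac{1}{251653} - \frac{3}{21635} = \frac{670059110}{251653} - \frac{3}{21635} = \frac{14496728089891}{5444512655}$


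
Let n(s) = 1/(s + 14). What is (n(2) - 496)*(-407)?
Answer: 3229545/16 ≈ 2.0185e+5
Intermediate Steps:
n(s) = 1/(14 + s)
(n(2) - 496)*(-407) = (1/(14 + 2) - 496)*(-407) = (1/16 - 496)*(-407) = -7935/16*(-407) = 3229545/16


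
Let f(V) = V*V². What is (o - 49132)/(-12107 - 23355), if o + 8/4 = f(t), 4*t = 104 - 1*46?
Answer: 52669/40528 ≈ 1.2996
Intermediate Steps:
t = 29/2 (t = (104 - 1*46)/4 = (104 - 46)/4 = (¼)*58 = 29/2 ≈ 14.500)
f(V) = V³
o = 24373/8 (o = -2 + (29/2)³ = -2 + 24389/8 = 24373/8 ≈ 3046.6)
(o - 49132)/(-12107 - 23355) = (24373/8 - 49132)/(-12107 - 23355) = -368683/8/(-35462) = -368683/8*(-1/35462) = 52669/40528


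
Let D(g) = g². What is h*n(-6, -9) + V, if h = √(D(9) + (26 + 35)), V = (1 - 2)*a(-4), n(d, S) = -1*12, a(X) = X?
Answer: 4 - 12*√142 ≈ -139.00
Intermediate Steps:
n(d, S) = -12
V = 4 (V = (1 - 2)*(-4) = -1*(-4) = 4)
h = √142 (h = √(9² + (26 + 35)) = √(81 + 61) = √142 ≈ 11.916)
h*n(-6, -9) + V = √142*(-12) + 4 = -12*√142 + 4 = 4 - 12*√142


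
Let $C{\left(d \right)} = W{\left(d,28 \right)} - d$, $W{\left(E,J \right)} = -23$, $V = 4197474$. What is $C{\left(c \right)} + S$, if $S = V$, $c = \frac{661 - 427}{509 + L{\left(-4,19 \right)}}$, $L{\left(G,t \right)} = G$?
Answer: $\frac{2119712521}{505} \approx 4.1974 \cdot 10^{6}$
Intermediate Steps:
$c = \frac{234}{505}$ ($c = \frac{661 - 427}{509 - 4} = \frac{234}{505} \approx 0.46337$)
$C{\left(d \right)} = -23 - d$
$S = 4197474$
$C{\left(c \right)} + S = \left(-23 - \frac{234}{505}\right) + 4197474 = - \frac{11849}{505} + 4197474 = \frac{2119712521}{505}$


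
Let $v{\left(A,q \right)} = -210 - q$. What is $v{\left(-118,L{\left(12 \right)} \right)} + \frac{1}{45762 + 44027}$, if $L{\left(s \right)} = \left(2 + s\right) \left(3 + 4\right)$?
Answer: $- \frac{27655011}{89789} \approx -308.0$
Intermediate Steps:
$L{\left(s \right)} = 14 + 7 s$ ($L{\left(s \right)} = \left(2 + s\right) 7 = 14 + 7 s$)
$v{\left(-118,L{\left(12 \right)} \right)} + \frac{1}{45762 + 44027} = \left(-210 - \left(14 + 7 \cdot 12\right)\right) + \frac{1}{45762 + 44027} = \left(-210 - \left(14 + 84\right)\right) + \frac{1}{89789} = \left(-210 - 98\right) + \frac{1}{89789} = -308 + \frac{1}{89789} = - \frac{27655011}{89789}$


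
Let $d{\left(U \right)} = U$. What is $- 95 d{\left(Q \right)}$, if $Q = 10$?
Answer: $-950$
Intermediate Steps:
$- 95 d{\left(Q \right)} = \left(-95\right) 10 = -950$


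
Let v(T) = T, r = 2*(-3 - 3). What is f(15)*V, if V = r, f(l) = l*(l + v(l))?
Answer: -5400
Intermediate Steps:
r = -12 (r = 2*(-6) = -12)
f(l) = 2*l² (f(l) = l*(l + l) = l*(2*l) = 2*l²)
V = -12
f(15)*V = (2*15²)*(-12) = (2*225)*(-12) = 450*(-12) = -5400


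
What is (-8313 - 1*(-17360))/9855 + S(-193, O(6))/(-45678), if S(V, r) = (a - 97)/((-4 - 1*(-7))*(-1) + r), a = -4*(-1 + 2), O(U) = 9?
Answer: 275609839/300104460 ≈ 0.91838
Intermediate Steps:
a = -4 (a = -4*1 = -4)
S(V, r) = -101/(-3 + r) (S(V, r) = (-4 - 97)/((-4 - 1*(-7))*(-1) + r) = -101/((-4 + 7)*(-1) + r) = -101/(3*(-1) + r) = -101/(-3 + r))
(-8313 - 1*(-17360))/9855 + S(-193, O(6))/(-45678) = (-8313 - 1*(-17360))/9855 - 101/(-3 + 9)/(-45678) = (-8313 + 17360)*(1/9855) - 101/6*(-1/45678) = 9047*(1/9855) - 101*⅙*(-1/45678) = 9047/9855 - 101/6*(-1/45678) = 9047/9855 + 101/274068 = 275609839/300104460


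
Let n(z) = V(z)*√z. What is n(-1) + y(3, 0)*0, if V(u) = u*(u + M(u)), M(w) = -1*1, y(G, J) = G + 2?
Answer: 2*I ≈ 2.0*I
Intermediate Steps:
y(G, J) = 2 + G
M(w) = -1
V(u) = u*(-1 + u) (V(u) = u*(u - 1) = u*(-1 + u))
n(z) = z^(3/2)*(-1 + z) (n(z) = (z*(-1 + z))*√z = z^(3/2)*(-1 + z))
n(-1) + y(3, 0)*0 = (-1)^(3/2)*(-1 - 1) + (2 + 3)*0 = -I*(-2) + 5*0 = 2*I + 0 = 2*I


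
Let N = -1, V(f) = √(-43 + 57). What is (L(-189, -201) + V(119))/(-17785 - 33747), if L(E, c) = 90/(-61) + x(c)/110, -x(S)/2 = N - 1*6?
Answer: 4523/172889860 - √14/51532 ≈ -4.6447e-5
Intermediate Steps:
V(f) = √14
x(S) = 14 (x(S) = -2*(-1 - 1*6) = -2*(-1 - 6) = -2*(-7) = 14)
L(E, c) = -4523/3355 (L(E, c) = 90/(-61) + 14/110 = 90*(-1/61) + 14*(1/110) = -90/61 + 7/55 = -4523/3355)
(L(-189, -201) + V(119))/(-17785 - 33747) = (-4523/3355 + √14)/(-17785 - 33747) = (-4523/3355 + √14)/(-51532) = (-4523/3355 + √14)*(-1/51532) = 4523/172889860 - √14/51532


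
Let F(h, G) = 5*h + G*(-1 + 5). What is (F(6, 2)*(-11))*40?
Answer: -16720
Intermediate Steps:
F(h, G) = 4*G + 5*h (F(h, G) = 5*h + G*4 = 5*h + 4*G = 4*G + 5*h)
(F(6, 2)*(-11))*40 = ((4*2 + 5*6)*(-11))*40 = ((8 + 30)*(-11))*40 = (38*(-11))*40 = -418*40 = -16720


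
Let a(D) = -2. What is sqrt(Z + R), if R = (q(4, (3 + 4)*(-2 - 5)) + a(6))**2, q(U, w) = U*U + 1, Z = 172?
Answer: sqrt(397) ≈ 19.925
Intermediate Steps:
q(U, w) = 1 + U**2 (q(U, w) = U**2 + 1 = 1 + U**2)
R = 225 (R = ((1 + 4**2) - 2)**2 = ((1 + 16) - 2)**2 = (17 - 2)**2 = 15**2 = 225)
sqrt(Z + R) = sqrt(172 + 225) = sqrt(397)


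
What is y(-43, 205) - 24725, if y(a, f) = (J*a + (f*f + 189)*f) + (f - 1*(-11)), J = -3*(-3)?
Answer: 8628974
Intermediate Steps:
J = 9
y(a, f) = 11 + f + 9*a + f*(189 + f²) (y(a, f) = (9*a + (f*f + 189)*f) + (f - 1*(-11)) = (9*a + (f² + 189)*f) + (f + 11) = (9*a + (189 + f²)*f) + (11 + f) = (9*a + f*(189 + f²)) + (11 + f) = 11 + f + 9*a + f*(189 + f²))
y(-43, 205) - 24725 = (11 + 205³ + 9*(-43) + 190*205) - 24725 = (11 + 8615125 - 387 + 38950) - 24725 = 8653699 - 24725 = 8628974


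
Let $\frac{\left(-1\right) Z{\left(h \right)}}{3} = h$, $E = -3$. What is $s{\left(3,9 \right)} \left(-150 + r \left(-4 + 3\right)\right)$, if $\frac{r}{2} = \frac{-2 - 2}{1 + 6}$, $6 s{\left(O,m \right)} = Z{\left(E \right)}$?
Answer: $- \frac{1563}{7} \approx -223.29$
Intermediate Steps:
$Z{\left(h \right)} = - 3 h$
$s{\left(O,m \right)} = \frac{3}{2}$ ($s{\left(O,m \right)} = \frac{\left(-3\right) \left(-3\right)}{6} = \frac{1}{6} \cdot 9 = \frac{3}{2}$)
$r = - \frac{8}{7}$ ($r = 2 \frac{-2 - 2}{1 + 6} = 2 \left(- \frac{4}{7}\right) = - \frac{8}{7} \approx -1.1429$)
$s{\left(3,9 \right)} \left(-150 + r \left(-4 + 3\right)\right) = \frac{3 \left(-150 - \frac{8 \left(-4 + 3\right)}{7}\right)}{2} = \frac{3 \left(-150 - - \frac{8}{7}\right)}{2} = \frac{3 \left(-150 + \frac{8}{7}\right)}{2} = \frac{3}{2} \left(- \frac{1042}{7}\right) = - \frac{1563}{7}$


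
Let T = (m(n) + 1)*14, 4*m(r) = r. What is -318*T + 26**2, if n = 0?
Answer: -3776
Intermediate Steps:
m(r) = r/4
T = 14 (T = ((1/4)*0 + 1)*14 = (0 + 1)*14 = 1*14 = 14)
-318*T + 26**2 = -318*14 + 26**2 = -4452 + 676 = -3776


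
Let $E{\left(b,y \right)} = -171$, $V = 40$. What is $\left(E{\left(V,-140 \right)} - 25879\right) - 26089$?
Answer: $-52139$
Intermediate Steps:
$\left(E{\left(V,-140 \right)} - 25879\right) - 26089 = \left(-171 - 25879\right) - 26089 = -26050 - 26089 = -52139$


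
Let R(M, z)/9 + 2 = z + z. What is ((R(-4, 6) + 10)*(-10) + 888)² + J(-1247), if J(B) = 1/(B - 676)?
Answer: 24122111/1923 ≈ 12544.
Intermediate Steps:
R(M, z) = -18 + 18*z (R(M, z) = -18 + 9*(z + z) = -18 + 9*(2*z) = -18 + 18*z)
J(B) = 1/(-676 + B)
((R(-4, 6) + 10)*(-10) + 888)² + J(-1247) = (((-18 + 18*6) + 10)*(-10) + 888)² + 1/(-676 - 1247) = (((-18 + 108) + 10)*(-10) + 888)² + 1/(-1923) = ((90 + 10)*(-10) + 888)² - 1/1923 = (100*(-10) + 888)² - 1/1923 = (-1000 + 888)² - 1/1923 = (-112)² - 1/1923 = 12544 - 1/1923 = 24122111/1923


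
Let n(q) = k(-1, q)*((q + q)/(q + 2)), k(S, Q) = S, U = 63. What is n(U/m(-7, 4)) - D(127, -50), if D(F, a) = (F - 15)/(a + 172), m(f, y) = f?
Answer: -1490/427 ≈ -3.4895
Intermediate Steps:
D(F, a) = (-15 + F)/(172 + a)
n(q) = -2*q/(2 + q) (n(q) = -(q + q)/(q + 2) = -2*q/(2 + q))
n(U/m(-7, 4)) - D(127, -50) = -2*63/(-7)/(2 + 63/(-7)) - (-15 + 127)/(172 - 50) = -2*63*(-⅐)/(2 + 63*(-⅐)) - 112/122 = -2*(-9)/(2 - 9) - 112/122 = -2*(-9)/(-7) - 1*56/61 = -2*(-9)*(-⅐) - 56/61 = -18/7 - 56/61 = -1490/427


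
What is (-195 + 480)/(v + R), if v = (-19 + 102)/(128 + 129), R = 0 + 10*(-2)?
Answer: -73245/5057 ≈ -14.484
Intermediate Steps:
R = -20 (R = 0 - 20 = -20)
v = 83/257 ≈ 0.32296
(-195 + 480)/(v + R) = (-195 + 480)/(83/257 - 20) = 285/(-5057/257) = 285*(-257/5057) = -73245/5057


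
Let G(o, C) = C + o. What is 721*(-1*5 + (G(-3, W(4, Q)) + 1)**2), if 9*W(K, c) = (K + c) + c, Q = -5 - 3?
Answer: 39655/9 ≈ 4406.1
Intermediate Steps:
Q = -8
W(K, c) = K/9 + 2*c/9 (W(K, c) = ((K + c) + c)/9 = (K + 2*c)/9 = K/9 + 2*c/9)
721*(-1*5 + (G(-3, W(4, Q)) + 1)**2) = 721*(-1*5 + ((((1/9)*4 + (2/9)*(-8)) - 3) + 1)**2) = 721*(-5 + (((4/9 - 16/9) - 3) + 1)**2) = 721*(-5 + ((-4/3 - 3) + 1)**2) = 721*(-5 + (-13/3 + 1)**2) = 721*(-5 + (-10/3)**2) = 721*(-5 + 100/9) = 721*(55/9) = 39655/9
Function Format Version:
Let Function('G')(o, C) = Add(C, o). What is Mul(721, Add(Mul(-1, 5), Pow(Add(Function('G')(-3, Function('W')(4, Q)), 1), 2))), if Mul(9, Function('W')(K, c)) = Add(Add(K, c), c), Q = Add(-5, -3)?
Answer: Rational(39655, 9) ≈ 4406.1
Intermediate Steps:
Q = -8
Function('W')(K, c) = Add(Mul(Rational(1, 9), K), Mul(Rational(2, 9), c)) (Function('W')(K, c) = Mul(Rational(1, 9), Add(Add(K, c), c)) = Mul(Rational(1, 9), Add(K, Mul(2, c))) = Add(Mul(Rational(1, 9), K), Mul(Rational(2, 9), c)))
Mul(721, Add(Mul(-1, 5), Pow(Add(Function('G')(-3, Function('W')(4, Q)), 1), 2))) = Mul(721, Add(Mul(-1, 5), Pow(Add(Add(Add(Mul(Rational(1, 9), 4), Mul(Rational(2, 9), -8)), -3), 1), 2))) = Mul(721, Add(-5, Pow(Add(Add(Add(Rational(4, 9), Rational(-16, 9)), -3), 1), 2))) = Mul(721, Add(-5, Pow(Add(Add(Rational(-4, 3), -3), 1), 2))) = Mul(721, Add(-5, Pow(Add(Rational(-13, 3), 1), 2))) = Mul(721, Add(-5, Pow(Rational(-10, 3), 2))) = Mul(721, Add(-5, Rational(100, 9))) = Mul(721, Rational(55, 9)) = Rational(39655, 9)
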